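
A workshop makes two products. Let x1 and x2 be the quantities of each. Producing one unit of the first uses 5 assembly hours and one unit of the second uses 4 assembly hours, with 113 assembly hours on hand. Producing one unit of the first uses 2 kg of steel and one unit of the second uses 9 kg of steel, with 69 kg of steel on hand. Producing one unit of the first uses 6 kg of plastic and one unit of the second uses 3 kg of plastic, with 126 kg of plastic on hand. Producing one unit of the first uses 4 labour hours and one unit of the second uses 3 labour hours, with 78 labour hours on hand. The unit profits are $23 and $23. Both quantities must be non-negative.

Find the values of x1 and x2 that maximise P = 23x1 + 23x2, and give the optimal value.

Corner points and P = 23x1 + 23x2:
  (0, 0) → P = 0
  (0, 23/3) → P = 529/3
  (39/2, 0) → P = 897/2
  (33/2, 4) → P = 943/2

The optimum lies where 2x1 + 9x2 = 69 and 4x1 + 3x2 = 78.
Solving simultaneously gives x1 = 33/2, x2 = 4.

x1 = 33/2, x2 = 4, maximum P = 943/2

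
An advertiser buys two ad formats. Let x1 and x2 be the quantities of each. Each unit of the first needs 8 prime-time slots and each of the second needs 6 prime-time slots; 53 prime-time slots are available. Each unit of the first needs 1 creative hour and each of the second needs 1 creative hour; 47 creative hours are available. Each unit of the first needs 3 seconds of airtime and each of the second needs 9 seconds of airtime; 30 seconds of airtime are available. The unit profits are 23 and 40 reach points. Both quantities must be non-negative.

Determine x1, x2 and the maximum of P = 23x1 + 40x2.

Feasible corners and P = 23x1 + 40x2:
  (0, 0) → P = 0
  (0, 10/3) → P = 400/3
  (53/8, 0) → P = 1219/8
  (11/2, 3/2) → P = 373/2

x1 = 11/2, x2 = 3/2, maximum P = 373/2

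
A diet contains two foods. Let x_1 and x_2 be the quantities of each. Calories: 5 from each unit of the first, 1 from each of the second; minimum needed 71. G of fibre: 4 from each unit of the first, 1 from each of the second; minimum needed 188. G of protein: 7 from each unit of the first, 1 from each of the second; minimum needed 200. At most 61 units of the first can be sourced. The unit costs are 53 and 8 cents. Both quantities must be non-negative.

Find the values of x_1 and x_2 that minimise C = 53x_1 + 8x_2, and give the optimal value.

x_1 = 4, x_2 = 172, minimum C = 1588

Feasible corners and C = 53x_1 + 8x_2:
  (0, 200) → C = 1600
  (47, 0) → C = 2491
  (61, 0) → C = 3233
  (4, 172) → C = 1588
The feasible region is unbounded (it extends along (0, 1)), but C strictly increases along every unbounded feasible direction, so there is no improving ray and the minimum is attained at a vertex.

The binding constraints are 4x_1 + x_2 = 188 and 7x_1 + x_2 = 200.
Solving simultaneously gives x_1 = 4, x_2 = 172.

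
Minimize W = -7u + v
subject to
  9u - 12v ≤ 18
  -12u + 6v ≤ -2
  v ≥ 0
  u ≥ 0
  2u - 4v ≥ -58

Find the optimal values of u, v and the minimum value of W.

Extreme points and W = -7u + v:
  (2, 0) → W = -14
  (64, 93/2) → W = -803/2
  (1/6, 0) → W = -7/6
  (89/9, 175/9) → W = -448/9

The binding constraints are 9u - 12v = 18 and 2u - 4v = -58.
Solving simultaneously gives u = 64, v = 93/2.

u = 64, v = 93/2, minimum W = -803/2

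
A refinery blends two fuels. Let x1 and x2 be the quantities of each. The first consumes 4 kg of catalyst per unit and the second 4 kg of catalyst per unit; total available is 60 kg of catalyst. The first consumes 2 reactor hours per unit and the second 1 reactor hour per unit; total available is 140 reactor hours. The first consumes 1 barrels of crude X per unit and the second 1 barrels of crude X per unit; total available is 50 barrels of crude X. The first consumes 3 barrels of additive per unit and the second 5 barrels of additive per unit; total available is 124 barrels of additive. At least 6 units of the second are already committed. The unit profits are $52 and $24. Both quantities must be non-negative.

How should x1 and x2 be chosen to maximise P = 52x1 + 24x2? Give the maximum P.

Vertices and P = 52x1 + 24x2:
  (0, 15) → P = 360
  (0, 6) → P = 144
  (9, 6) → P = 612

x1 = 9, x2 = 6, maximum P = 612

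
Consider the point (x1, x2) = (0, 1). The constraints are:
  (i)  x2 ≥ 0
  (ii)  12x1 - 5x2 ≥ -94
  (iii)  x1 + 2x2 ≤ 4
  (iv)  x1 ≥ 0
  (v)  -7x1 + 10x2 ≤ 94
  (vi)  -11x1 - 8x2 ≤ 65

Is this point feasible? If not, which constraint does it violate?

(i): 1 ≥ 0 ✓
(ii): -5 ≥ -94 ✓
(iii): 2 ≤ 4 ✓
(iv): 0 ≥ 0 ✓
(v): 10 ≤ 94 ✓
(vi): -8 ≤ 65 ✓

feasible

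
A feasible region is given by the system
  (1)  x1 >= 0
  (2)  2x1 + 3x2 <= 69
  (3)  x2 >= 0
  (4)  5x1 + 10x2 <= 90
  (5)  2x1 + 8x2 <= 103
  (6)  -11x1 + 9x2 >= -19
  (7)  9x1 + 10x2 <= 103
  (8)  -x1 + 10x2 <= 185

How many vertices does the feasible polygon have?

Pairwise boundary intersections that survive every other constraint:
  (0, 0)
  (0, 9)
  (19/11, 0)
  (13/4, 59/8)
  (1117/191, 962/191)

5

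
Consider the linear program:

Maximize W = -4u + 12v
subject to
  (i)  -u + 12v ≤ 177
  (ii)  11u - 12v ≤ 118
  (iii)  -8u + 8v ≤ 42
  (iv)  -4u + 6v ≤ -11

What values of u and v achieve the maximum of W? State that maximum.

u = 199/7, v = 719/42, maximum W = 642/7

Extreme points and W = -4u + 12v:
  (59/2, 413/24) → W = 177/2
  (199/7, 719/42) → W = 642/7
  (-181, -703/4) → W = -1385
  (-85/4, -16) → W = -107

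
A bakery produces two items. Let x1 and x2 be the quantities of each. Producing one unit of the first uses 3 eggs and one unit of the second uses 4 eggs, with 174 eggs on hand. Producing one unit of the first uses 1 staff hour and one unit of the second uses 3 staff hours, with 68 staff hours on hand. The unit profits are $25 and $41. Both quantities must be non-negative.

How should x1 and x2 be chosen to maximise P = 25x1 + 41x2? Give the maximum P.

x1 = 50, x2 = 6, maximum P = 1496

The binding constraints are 3x1 + 4x2 = 174 and x1 + 3x2 = 68.
Solving simultaneously gives x1 = 50, x2 = 6.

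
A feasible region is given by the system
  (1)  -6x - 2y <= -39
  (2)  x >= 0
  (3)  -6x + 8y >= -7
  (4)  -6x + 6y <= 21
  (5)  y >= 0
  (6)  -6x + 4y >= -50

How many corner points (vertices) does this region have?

4

The feasible vertices (each the meet of two boundaries and inside every other half-plane) are:
  (163/30, 16/5)
  (4, 15/2)
  (31/2, 43/4)
  (32, 71/2)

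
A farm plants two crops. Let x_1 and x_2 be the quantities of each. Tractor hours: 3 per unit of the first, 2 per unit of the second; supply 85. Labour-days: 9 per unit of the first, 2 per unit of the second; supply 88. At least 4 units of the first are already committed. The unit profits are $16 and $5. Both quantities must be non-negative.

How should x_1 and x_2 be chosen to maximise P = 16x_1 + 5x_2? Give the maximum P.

x_1 = 4, x_2 = 26, maximum P = 194

Corner points and P = 16x_1 + 5x_2:
  (88/9, 0) → P = 1408/9
  (4, 0) → P = 64
  (4, 26) → P = 194

The optimum lies where 9x_1 + 2x_2 = 88 and x_1 = 4.
Solving simultaneously gives x_1 = 4, x_2 = 26.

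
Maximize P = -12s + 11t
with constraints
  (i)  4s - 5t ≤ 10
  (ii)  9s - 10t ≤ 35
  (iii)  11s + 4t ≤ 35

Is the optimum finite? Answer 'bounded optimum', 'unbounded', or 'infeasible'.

From the feasible point (215/71, 30/71), moving in the direction (-4, 11) keeps every constraint satisfied while P increases without bound.

unbounded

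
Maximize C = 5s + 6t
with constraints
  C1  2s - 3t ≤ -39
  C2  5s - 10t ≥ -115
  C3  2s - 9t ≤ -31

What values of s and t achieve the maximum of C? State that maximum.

s = -9, t = 7, maximum C = -3

Extreme points and C = 5s + 6t:
  (-9, 7) → C = -3
  (-43/2, -4/3) → C = -231/2
  (-29, -3) → C = -163

At the optimal vertex, 2s - 3t = -39 and 5s - 10t = -115.
Solving simultaneously gives s = -9, t = 7.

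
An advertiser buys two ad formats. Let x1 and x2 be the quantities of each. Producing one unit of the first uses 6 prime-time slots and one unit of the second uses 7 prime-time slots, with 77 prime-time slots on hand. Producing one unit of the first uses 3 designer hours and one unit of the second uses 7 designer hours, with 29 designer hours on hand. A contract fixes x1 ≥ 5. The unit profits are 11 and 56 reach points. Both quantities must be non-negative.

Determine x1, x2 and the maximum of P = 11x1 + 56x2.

Extreme points and P = 11x1 + 56x2:
  (29/3, 0) → P = 319/3
  (5, 0) → P = 55
  (5, 2) → P = 167

The binding constraints are 3x1 + 7x2 = 29 and x1 = 5.
Solving simultaneously gives x1 = 5, x2 = 2.

x1 = 5, x2 = 2, maximum P = 167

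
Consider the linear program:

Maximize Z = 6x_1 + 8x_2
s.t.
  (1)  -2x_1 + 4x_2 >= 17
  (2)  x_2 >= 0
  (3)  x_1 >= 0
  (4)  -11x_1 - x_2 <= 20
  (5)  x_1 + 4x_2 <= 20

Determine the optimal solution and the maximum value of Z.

Extreme points and Z = 6x_1 + 8x_2:
  (0, 17/4) → Z = 34
  (1, 19/4) → Z = 44
  (0, 5) → Z = 40

The optimum lies where -2x_1 + 4x_2 = 17 and x_1 + 4x_2 = 20.
Solving simultaneously gives x_1 = 1, x_2 = 19/4.

x_1 = 1, x_2 = 19/4, maximum Z = 44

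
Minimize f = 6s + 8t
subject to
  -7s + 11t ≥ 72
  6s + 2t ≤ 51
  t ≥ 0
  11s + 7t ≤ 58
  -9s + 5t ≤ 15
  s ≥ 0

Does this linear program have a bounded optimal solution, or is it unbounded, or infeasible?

infeasible

The boundaries -7s + 11t = 72 and 6s + 2t = 51 meet at (417/80, 789/80), but that point violates 11s + 7t ≤ 58. Every candidate vertex is excluded by some other constraint, so the feasible region is empty.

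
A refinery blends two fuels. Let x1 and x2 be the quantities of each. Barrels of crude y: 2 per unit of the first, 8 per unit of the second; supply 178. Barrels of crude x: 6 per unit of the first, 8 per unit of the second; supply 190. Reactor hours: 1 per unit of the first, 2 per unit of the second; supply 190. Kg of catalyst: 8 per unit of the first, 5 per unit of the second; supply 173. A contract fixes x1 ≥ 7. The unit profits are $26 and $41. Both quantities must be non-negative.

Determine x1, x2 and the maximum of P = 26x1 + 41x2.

Feasible corners and P = 26x1 + 41x2:
  (173/8, 0) → P = 2249/4
  (7, 0) → P = 182
  (217/17, 241/17) → P = 15523/17
  (7, 37/2) → P = 1881/2

The binding constraints are 6x1 + 8x2 = 190 and x1 = 7.
Solving simultaneously gives x1 = 7, x2 = 37/2.

x1 = 7, x2 = 37/2, maximum P = 1881/2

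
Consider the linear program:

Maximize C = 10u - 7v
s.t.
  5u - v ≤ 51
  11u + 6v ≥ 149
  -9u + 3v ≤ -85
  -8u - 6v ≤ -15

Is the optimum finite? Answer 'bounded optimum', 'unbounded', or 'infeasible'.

Corner points and C = 10u - 7v:
  (455/41, 184/41) → C = 3262/41
  (34/3, 17/3) → C = 221/3
  (11, 14/3) → C = 232/3
The feasible region has finitely many vertices and no improving ray; the maximum is 3262/41 at (455/41, 184/41).

bounded optimum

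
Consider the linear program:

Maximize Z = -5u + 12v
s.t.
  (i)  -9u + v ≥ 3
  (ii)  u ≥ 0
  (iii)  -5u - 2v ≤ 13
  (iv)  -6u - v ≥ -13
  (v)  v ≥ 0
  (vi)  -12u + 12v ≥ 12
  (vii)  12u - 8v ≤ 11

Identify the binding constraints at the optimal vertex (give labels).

Extreme points and Z = -5u + 12v:
  (0, 3) → Z = 36
  (2/3, 9) → Z = 314/3
  (0, 13) → Z = 156

The maximum is at (0, 13). Substituting into each constraint, equality holds for (ii) and (iv); the remaining constraints have slack.

(ii) and (iv)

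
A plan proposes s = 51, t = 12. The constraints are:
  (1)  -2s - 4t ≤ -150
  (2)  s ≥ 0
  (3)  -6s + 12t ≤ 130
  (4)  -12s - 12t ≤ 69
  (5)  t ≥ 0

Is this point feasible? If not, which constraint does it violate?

feasible

(1): -150 ≤ -150 ✓
(2): 51 ≥ 0 ✓
(3): -162 ≤ 130 ✓
(4): -756 ≤ 69 ✓
(5): 12 ≥ 0 ✓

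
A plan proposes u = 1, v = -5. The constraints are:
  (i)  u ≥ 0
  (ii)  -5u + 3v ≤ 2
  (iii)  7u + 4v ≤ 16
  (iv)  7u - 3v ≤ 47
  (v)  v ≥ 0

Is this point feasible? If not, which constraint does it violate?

Constraint (v): v = -5, which is not ≥ 0. All other constraints are satisfied.

not feasible — violates (v)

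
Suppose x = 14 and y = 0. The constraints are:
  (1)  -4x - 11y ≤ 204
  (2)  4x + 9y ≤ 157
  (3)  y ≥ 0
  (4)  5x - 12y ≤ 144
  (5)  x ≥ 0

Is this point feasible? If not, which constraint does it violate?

(1): -56 ≤ 204 ✓
(2): 56 ≤ 157 ✓
(3): 0 ≥ 0 ✓
(4): 70 ≤ 144 ✓
(5): 14 ≥ 0 ✓

feasible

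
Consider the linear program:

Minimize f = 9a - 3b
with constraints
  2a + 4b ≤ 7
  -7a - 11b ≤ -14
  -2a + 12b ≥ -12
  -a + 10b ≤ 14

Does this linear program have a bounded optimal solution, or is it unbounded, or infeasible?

bounded optimum

Vertices and f = 9a - 3b:
  (33/8, -5/16) → f = 609/16
  (7/12, 35/24) → f = 7/8
  (150/53, -28/53) → f = 1434/53
  (-14/81, 112/81) → f = -154/27
The feasible region has finitely many vertices and no improving ray; the minimum is -154/27 at (-14/81, 112/81).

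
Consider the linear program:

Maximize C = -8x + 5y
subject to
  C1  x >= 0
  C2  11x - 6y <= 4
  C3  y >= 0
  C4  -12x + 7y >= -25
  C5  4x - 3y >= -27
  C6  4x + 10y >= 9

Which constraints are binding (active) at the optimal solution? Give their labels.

Extreme points and C = -8x + 5y:
  (0, 9) → C = 45
  (0, 9/10) → C = 9/2
  (58/3, 313/9) → C = 173/9
  (47/67, 83/134) → C = -337/134

The maximum is at (0, 9). Substituting into each constraint, equality holds for C1 and C5; the remaining constraints have slack.

C1 and C5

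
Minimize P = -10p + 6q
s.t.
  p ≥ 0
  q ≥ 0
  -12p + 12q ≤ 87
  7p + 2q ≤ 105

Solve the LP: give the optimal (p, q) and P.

p = 15, q = 0, minimum P = -150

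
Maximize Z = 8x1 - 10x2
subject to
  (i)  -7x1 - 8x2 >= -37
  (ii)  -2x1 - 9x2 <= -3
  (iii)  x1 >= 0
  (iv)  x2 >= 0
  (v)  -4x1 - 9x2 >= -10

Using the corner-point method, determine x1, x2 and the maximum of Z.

x1 = 5/2, x2 = 0, maximum Z = 20

Feasible corners and Z = 8x1 - 10x2:
  (0, 1/3) → Z = -10/3
  (3/2, 0) → Z = 12
  (0, 10/9) → Z = -100/9
  (5/2, 0) → Z = 20

At the optimal vertex, x2 = 0 and -4x1 - 9x2 = -10.
Solving simultaneously gives x1 = 5/2, x2 = 0.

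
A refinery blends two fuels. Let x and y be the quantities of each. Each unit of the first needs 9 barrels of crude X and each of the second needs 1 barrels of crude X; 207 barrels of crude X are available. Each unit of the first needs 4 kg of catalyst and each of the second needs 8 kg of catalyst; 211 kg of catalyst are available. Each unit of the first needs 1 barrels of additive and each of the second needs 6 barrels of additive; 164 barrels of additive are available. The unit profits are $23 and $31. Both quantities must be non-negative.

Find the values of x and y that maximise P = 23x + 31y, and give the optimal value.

x = 85/4, y = 63/4, maximum P = 977

Feasible corners and P = 23x + 31y:
  (0, 0) → P = 0
  (0, 211/8) → P = 6541/8
  (23, 0) → P = 529
  (85/4, 63/4) → P = 977

The binding constraints are 9x + y = 207 and 4x + 8y = 211.
Solving simultaneously gives x = 85/4, y = 63/4.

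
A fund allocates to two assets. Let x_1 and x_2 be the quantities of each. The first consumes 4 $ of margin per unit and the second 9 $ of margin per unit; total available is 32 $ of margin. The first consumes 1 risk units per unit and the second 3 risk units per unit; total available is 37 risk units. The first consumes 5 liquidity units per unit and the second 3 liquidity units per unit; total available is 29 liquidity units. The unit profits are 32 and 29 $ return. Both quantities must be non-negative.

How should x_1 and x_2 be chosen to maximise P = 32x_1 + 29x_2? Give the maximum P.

Extreme points and P = 32x_1 + 29x_2:
  (0, 0) → P = 0
  (0, 32/9) → P = 928/9
  (29/5, 0) → P = 928/5
  (5, 4/3) → P = 596/3

The binding constraints are 4x_1 + 9x_2 = 32 and 5x_1 + 3x_2 = 29.
Solving simultaneously gives x_1 = 5, x_2 = 4/3.

x_1 = 5, x_2 = 4/3, maximum P = 596/3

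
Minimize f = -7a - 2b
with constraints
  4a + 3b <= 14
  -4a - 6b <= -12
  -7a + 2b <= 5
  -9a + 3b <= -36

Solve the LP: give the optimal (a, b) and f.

At the optimal vertex, 4a + 3b = 14 and -4a - 6b = -12.
Solving simultaneously gives a = 4, b = -2/3.

a = 4, b = -2/3, minimum f = -80/3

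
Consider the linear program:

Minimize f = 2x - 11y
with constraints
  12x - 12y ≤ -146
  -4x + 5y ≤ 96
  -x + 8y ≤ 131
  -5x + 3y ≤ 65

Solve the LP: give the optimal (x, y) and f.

Extreme points and f = 2x - 11y:
  (101/21, 713/42) → f = -7439/42
  (-57/4, -25/12) → f = -67/12
  (-127/37, 590/37) → f = -6744/37

x = -127/37, y = 590/37, minimum f = -6744/37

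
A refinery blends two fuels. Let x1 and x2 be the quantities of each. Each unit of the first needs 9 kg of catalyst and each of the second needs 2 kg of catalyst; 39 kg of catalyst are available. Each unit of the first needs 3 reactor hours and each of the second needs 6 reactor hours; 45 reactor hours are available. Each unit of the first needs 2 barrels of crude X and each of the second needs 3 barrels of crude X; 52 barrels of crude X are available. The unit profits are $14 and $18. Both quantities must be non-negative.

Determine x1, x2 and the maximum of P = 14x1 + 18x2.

Corner points and P = 14x1 + 18x2:
  (0, 0) → P = 0
  (0, 15/2) → P = 135
  (13/3, 0) → P = 182/3
  (3, 6) → P = 150

x1 = 3, x2 = 6, maximum P = 150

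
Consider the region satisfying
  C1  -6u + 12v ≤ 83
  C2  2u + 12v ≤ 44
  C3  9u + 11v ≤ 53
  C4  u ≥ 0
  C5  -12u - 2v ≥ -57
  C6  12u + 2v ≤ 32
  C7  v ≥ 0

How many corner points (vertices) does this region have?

Intersecting each pair of boundary lines and keeping only the points that satisfy every inequality leaves:
  (76/43, 145/43)
  (0, 11/3)
  (41/19, 58/19)
  (0, 0)
  (8/3, 0)

5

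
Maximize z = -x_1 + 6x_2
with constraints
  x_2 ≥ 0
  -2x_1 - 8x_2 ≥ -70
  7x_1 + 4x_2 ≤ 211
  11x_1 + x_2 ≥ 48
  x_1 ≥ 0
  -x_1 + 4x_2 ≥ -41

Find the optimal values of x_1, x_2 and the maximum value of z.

The optimum lies where -2x_1 - 8x_2 = -70 and 11x_1 + x_2 = 48.
Solving simultaneously gives x_1 = 157/43, x_2 = 337/43.

x_1 = 157/43, x_2 = 337/43, maximum z = 1865/43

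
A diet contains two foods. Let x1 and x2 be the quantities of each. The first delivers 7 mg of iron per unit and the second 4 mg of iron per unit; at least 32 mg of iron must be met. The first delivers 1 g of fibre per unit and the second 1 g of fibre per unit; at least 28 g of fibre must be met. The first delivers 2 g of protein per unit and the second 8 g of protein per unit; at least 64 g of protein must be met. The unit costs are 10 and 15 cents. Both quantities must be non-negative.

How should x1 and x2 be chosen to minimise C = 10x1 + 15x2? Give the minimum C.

x1 = 80/3, x2 = 4/3, minimum C = 860/3

Extreme points and C = 10x1 + 15x2:
  (0, 28) → C = 420
  (32, 0) → C = 320
  (80/3, 4/3) → C = 860/3
The feasible region is unbounded (it extends along (0, 1), (1, 0)), but C strictly increases along every unbounded feasible direction, so there is no improving ray and the minimum is attained at a vertex.

The binding constraints are x1 + x2 = 28 and 2x1 + 8x2 = 64.
Solving simultaneously gives x1 = 80/3, x2 = 4/3.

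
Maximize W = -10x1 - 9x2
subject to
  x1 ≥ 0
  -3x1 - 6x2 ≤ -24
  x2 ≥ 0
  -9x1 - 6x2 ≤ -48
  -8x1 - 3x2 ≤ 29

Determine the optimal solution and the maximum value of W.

x1 = 4, x2 = 2, maximum W = -58

Feasible corners and W = -10x1 - 9x2:
  (0, 8) → W = -72
  (8, 0) → W = -80
  (4, 2) → W = -58
The feasible region is unbounded (it extends along (0, 1), (1, 0)), but W strictly decreases along every unbounded feasible direction, so there is no improving ray and the maximum is attained at a vertex.

At the optimal vertex, -3x1 - 6x2 = -24 and -9x1 - 6x2 = -48.
Solving simultaneously gives x1 = 4, x2 = 2.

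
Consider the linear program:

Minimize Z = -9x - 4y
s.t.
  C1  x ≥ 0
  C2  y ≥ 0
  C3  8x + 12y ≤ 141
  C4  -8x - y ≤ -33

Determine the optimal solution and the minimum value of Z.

x = 141/8, y = 0, minimum Z = -1269/8

Feasible corners and Z = -9x - 4y:
  (141/8, 0) → Z = -1269/8
  (33/8, 0) → Z = -297/8
  (255/88, 108/11) → Z = -5751/88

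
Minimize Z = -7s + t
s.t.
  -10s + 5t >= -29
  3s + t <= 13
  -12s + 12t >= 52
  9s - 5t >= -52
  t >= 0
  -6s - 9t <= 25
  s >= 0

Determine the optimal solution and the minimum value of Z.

Feasible corners and Z = -7s + t:
  (13/6, 13/2) → Z = -26/3
  (13/24, 91/8) → Z = 91/12
  (0, 13/3) → Z = 13/3
  (0, 52/5) → Z = 52/5

The binding constraints are 3s + t = 13 and -12s + 12t = 52.
Solving simultaneously gives s = 13/6, t = 13/2.

s = 13/6, t = 13/2, minimum Z = -26/3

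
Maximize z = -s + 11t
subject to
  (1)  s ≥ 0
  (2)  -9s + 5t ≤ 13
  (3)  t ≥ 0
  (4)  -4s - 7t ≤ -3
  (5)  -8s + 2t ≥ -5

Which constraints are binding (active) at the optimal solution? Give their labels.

(2) and (5)

Vertices and z = -s + 11t:
  (0, 13/5) → z = 143/5
  (0, 3/7) → z = 33/7
  (51/22, 149/22) → z = 794/11
  (41/64, 1/16) → z = 3/64

The maximum is at (51/22, 149/22). Substituting into each constraint, equality holds for (2) and (5); the remaining constraints have slack.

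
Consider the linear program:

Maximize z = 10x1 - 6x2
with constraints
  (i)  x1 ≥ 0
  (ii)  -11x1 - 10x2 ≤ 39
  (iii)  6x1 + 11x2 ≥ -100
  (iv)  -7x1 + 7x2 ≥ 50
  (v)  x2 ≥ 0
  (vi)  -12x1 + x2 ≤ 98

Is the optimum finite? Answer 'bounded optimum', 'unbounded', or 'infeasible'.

From the feasible point (0, 50/7), moving in the direction (7, 7) keeps every constraint satisfied while z increases without bound.

unbounded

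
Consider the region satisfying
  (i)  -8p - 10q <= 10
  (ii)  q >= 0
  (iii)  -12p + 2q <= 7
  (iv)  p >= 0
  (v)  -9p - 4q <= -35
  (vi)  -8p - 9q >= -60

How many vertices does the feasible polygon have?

3

The feasible vertices (each the meet of two boundaries and inside every other half-plane) are:
  (35/9, 0)
  (15/2, 0)
  (75/49, 260/49)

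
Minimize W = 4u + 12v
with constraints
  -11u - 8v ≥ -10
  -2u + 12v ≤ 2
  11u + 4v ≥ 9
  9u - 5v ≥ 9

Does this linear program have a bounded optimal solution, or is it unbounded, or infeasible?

unbounded

From the feasible point (122/127, -9/127), moving in the direction (4, -11) keeps every constraint satisfied while W decreases without bound.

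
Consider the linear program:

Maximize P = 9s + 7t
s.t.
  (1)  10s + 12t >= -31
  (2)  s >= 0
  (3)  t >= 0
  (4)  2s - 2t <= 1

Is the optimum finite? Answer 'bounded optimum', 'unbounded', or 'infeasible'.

From the feasible point (0, 0), moving in the direction (0, 1) keeps every constraint satisfied while P increases without bound.

unbounded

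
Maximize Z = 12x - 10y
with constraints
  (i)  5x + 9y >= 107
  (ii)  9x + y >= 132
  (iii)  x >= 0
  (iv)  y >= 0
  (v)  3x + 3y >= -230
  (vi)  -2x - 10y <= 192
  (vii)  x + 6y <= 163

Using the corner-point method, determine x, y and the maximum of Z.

x = 163, y = 0, maximum Z = 1956

At the optimal vertex, y = 0 and x + 6y = 163.
Solving simultaneously gives x = 163, y = 0.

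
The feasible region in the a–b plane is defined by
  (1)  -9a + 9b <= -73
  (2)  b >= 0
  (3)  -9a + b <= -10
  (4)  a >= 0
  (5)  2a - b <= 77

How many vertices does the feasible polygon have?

Pairwise boundary intersections that survive every other constraint:
  (73/9, 0)
  (620/9, 547/9)
  (77/2, 0)

3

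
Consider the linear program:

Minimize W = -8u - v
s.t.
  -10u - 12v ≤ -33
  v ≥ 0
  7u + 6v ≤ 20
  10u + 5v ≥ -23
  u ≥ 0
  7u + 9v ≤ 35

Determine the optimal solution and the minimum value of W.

u = 7/4, v = 31/24, minimum W = -367/24

Vertices and W = -8u - v:
  (7/4, 31/24) → W = -367/24
  (0, 11/4) → W = -11/4
  (0, 10/3) → W = -10/3

The optimum lies where -10u - 12v = -33 and 7u + 6v = 20.
Solving simultaneously gives u = 7/4, v = 31/24.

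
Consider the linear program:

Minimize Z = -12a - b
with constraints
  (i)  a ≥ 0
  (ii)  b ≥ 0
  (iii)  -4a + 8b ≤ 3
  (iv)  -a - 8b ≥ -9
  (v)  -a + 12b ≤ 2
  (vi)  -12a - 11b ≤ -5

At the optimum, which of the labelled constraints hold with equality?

Corner points and Z = -12a - b:
  (9, 0) → Z = -108
  (5/12, 0) → Z = -5
  (23/5, 11/20) → Z = -223/4
  (38/155, 29/155) → Z = -97/31

The minimum is at (9, 0). Substituting into each constraint, equality holds for (ii) and (iv); the remaining constraints have slack.

(ii) and (iv)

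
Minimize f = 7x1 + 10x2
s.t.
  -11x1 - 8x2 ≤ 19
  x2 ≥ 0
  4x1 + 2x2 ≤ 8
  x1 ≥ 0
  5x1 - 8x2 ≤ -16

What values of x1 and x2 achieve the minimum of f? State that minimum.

x1 = 0, x2 = 2, minimum f = 20

Corner points and f = 7x1 + 10x2:
  (0, 4) → f = 40
  (16/21, 52/21) → f = 632/21
  (0, 2) → f = 20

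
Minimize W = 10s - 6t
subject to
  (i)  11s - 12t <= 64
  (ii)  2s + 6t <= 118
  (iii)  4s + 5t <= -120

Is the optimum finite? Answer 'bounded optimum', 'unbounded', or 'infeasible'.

From the feasible point (-1120/103, -1576/103), moving in the direction (-12, -11) keeps every constraint satisfied while W decreases without bound.

unbounded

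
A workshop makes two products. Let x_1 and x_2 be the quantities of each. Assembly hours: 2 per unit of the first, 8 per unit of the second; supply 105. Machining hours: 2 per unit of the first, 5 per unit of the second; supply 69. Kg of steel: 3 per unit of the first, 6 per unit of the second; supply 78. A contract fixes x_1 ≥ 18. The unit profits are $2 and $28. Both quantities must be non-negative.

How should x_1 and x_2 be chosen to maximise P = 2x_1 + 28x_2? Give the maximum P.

Vertices and P = 2x_1 + 28x_2:
  (26, 0) → P = 52
  (18, 0) → P = 36
  (18, 4) → P = 148

The optimum lies where 3x_1 + 6x_2 = 78 and x_1 = 18.
Solving simultaneously gives x_1 = 18, x_2 = 4.

x_1 = 18, x_2 = 4, maximum P = 148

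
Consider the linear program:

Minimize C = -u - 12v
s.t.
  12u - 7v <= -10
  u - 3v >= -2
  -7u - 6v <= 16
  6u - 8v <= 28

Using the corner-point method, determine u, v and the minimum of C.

u = -16/29, v = 14/29, minimum C = -152/29

Corner points and C = -u - 12v:
  (-16/29, 14/29) → C = -152/29
  (-172/121, -122/121) → C = 1636/121
  (-20/9, -2/27) → C = 28/9

The optimum lies where 12u - 7v = -10 and u - 3v = -2.
Solving simultaneously gives u = -16/29, v = 14/29.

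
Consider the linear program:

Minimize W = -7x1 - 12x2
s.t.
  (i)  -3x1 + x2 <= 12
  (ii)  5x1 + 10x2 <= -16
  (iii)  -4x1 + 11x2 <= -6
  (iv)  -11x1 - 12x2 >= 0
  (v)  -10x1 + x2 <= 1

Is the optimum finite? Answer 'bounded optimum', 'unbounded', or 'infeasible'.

Feasible corners and W = -7x1 - 12x2:
  (96/25, -88/25) → W = 384/25
  (-26/105, -31/21) → W = 2042/105
The feasible region has finitely many vertices and no improving ray; the minimum is 384/25 at (96/25, -88/25).

bounded optimum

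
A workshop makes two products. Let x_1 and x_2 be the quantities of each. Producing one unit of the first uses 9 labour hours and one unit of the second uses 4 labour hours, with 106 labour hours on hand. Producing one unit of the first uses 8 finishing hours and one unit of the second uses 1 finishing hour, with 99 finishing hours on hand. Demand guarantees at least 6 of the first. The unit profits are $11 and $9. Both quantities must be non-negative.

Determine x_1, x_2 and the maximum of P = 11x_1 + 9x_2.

x_1 = 6, x_2 = 13, maximum P = 183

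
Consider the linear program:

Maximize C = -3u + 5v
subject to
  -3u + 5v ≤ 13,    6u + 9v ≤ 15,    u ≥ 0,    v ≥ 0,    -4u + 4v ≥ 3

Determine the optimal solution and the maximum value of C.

u = 0, v = 5/3, maximum C = 25/3

Corner points and C = -3u + 5v:
  (0, 5/3) → C = 25/3
  (11/20, 13/10) → C = 97/20
  (0, 3/4) → C = 15/4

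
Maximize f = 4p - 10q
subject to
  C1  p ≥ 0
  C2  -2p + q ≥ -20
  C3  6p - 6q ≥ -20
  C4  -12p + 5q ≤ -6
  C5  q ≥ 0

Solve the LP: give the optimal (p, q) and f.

Corner points and f = 4p - 10q:
  (70/3, 80/3) → f = -520/3
  (10, 0) → f = 40
  (68/21, 46/7) → f = -1108/21
  (1/2, 0) → f = 2

The optimum lies where -2p + q = -20 and q = 0.
Solving simultaneously gives p = 10, q = 0.

p = 10, q = 0, maximum f = 40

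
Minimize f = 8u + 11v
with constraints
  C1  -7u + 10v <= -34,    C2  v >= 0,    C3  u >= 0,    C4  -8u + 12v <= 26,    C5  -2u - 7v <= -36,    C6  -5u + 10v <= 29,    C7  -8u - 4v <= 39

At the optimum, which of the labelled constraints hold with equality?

Extreme points and f = 8u + 11v:
  (26/3, 8/3) → f = 296/3
  (63/2, 373/20) → f = 9143/20
  (18, 0) → f = 144
The feasible region is unbounded (it extends along (2, 1), (1, 0)), but f strictly increases along every unbounded feasible direction, so there is no improving ray and the minimum is attained at a vertex.

The minimum is at (26/3, 8/3). Substituting into each constraint, equality holds for C1 and C5; the remaining constraints have slack.

C1 and C5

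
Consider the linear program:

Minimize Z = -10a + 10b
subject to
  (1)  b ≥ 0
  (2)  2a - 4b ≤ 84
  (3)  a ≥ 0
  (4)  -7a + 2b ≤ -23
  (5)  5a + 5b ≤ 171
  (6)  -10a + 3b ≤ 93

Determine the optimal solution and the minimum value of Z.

a = 171/5, b = 0, minimum Z = -342

Feasible corners and Z = -10a + 10b:
  (23/7, 0) → Z = -230/7
  (171/5, 0) → Z = -342
  (457/45, 1082/45) → Z = 1250/9

The optimum lies where b = 0 and 5a + 5b = 171.
Solving simultaneously gives a = 171/5, b = 0.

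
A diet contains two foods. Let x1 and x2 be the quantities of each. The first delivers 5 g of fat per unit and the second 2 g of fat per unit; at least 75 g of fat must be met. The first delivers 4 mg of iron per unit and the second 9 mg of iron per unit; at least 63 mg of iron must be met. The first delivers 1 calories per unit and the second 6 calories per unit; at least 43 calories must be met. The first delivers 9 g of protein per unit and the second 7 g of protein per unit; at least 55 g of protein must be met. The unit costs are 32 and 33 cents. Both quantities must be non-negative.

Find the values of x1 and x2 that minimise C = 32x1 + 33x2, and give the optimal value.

x1 = 13, x2 = 5, minimum C = 581

Extreme points and C = 32x1 + 33x2:
  (0, 75/2) → C = 2475/2
  (43, 0) → C = 1376
  (13, 5) → C = 581
The feasible region is unbounded (it extends along (0, 1), (1, 0)), but C strictly increases along every unbounded feasible direction, so there is no improving ray and the minimum is attained at a vertex.

At the optimal vertex, 5x1 + 2x2 = 75 and x1 + 6x2 = 43.
Solving simultaneously gives x1 = 13, x2 = 5.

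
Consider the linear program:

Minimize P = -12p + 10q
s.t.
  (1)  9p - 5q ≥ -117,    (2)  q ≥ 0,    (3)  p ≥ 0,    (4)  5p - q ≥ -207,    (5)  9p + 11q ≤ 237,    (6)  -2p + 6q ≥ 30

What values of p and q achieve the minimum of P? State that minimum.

p = 273/19, q = 186/19, minimum P = -1416/19

Corner points and P = -12p + 10q:
  (0, 237/11) → P = 2370/11
  (0, 5) → P = 50
  (273/19, 186/19) → P = -1416/19

The optimum lies where 9p + 11q = 237 and -2p + 6q = 30.
Solving simultaneously gives p = 273/19, q = 186/19.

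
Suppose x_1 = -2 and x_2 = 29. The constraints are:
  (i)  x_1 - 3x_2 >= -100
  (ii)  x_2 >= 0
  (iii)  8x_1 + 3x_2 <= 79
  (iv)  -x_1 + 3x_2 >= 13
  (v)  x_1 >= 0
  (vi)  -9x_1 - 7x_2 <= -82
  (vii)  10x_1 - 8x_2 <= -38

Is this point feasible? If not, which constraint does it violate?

Constraint (v): x_1 = -2, which is not ≥ 0. All other constraints are satisfied.

not feasible — violates (v)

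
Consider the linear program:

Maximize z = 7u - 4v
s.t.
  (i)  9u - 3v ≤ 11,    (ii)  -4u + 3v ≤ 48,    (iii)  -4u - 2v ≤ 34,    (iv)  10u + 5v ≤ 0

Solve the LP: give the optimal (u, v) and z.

u = -8/3, v = -35/3, maximum z = 28

Extreme points and z = 7u - 4v:
  (-8/3, -35/3) → z = 28
  (11/15, -22/15) → z = 11
  (-99/10, 14/5) → z = -161/2
  (-24/5, 48/5) → z = -72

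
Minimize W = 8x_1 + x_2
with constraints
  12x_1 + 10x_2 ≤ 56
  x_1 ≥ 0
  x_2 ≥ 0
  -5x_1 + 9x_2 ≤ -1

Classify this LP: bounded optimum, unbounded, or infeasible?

Corner points and W = 8x_1 + x_2:
  (14/3, 0) → W = 112/3
  (257/79, 134/79) → W = 2190/79
  (1/5, 0) → W = 8/5
The feasible region has finitely many vertices and no improving ray; the minimum is 8/5 at (1/5, 0).

bounded optimum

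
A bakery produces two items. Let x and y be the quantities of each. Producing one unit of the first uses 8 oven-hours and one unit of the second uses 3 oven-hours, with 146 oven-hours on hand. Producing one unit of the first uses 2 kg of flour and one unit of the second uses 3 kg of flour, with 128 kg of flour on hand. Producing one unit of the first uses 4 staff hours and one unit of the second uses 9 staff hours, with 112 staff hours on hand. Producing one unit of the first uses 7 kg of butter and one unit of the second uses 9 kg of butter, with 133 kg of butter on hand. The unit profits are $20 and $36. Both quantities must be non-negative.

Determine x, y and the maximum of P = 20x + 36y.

Corner points and P = 20x + 36y:
  (0, 0) → P = 0
  (0, 112/9) → P = 448
  (73/4, 0) → P = 365
  (305/17, 14/17) → P = 6604/17
  (7, 28/3) → P = 476

x = 7, y = 28/3, maximum P = 476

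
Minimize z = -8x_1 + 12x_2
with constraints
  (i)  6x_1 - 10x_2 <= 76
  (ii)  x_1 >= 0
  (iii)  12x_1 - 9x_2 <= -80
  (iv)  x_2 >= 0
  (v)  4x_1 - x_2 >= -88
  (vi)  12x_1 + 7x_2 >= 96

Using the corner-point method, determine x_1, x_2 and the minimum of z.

x_1 = 19/12, x_2 = 11, minimum z = 358/3

Extreme points and z = -8x_1 + 12x_2:
  (0, 88) → z = 1056
  (0, 96/7) → z = 1152/7
  (19/12, 11) → z = 358/3
The feasible region is unbounded (it extends along (3, 4), (1, 4)), but z strictly increases along every unbounded feasible direction, so there is no improving ray and the minimum is attained at a vertex.

At the optimal vertex, 12x_1 - 9x_2 = -80 and 12x_1 + 7x_2 = 96.
Solving simultaneously gives x_1 = 19/12, x_2 = 11.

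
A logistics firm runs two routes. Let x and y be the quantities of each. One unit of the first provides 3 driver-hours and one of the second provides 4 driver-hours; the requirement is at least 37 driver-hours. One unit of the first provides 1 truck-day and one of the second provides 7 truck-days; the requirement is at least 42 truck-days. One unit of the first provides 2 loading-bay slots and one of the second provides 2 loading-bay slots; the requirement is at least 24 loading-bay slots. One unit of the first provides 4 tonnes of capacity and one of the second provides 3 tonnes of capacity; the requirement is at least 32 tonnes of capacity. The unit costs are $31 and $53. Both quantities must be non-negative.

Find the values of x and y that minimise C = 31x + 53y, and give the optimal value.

Corner points and C = 31x + 53y:
  (0, 12) → C = 636
  (42, 0) → C = 1302
  (7, 5) → C = 482
The feasible region is unbounded (it extends along (0, 1), (1, 0)), but C strictly increases along every unbounded feasible direction, so there is no improving ray and the minimum is attained at a vertex.

x = 7, y = 5, minimum C = 482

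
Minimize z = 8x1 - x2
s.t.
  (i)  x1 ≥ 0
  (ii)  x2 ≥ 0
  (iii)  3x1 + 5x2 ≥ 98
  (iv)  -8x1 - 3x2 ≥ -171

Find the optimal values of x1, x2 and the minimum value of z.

x1 = 0, x2 = 57, minimum z = -57

Extreme points and z = 8x1 - x2:
  (0, 98/5) → z = -98/5
  (0, 57) → z = -57
  (561/31, 271/31) → z = 4217/31

The binding constraints are x1 = 0 and -8x1 - 3x2 = -171.
Solving simultaneously gives x1 = 0, x2 = 57.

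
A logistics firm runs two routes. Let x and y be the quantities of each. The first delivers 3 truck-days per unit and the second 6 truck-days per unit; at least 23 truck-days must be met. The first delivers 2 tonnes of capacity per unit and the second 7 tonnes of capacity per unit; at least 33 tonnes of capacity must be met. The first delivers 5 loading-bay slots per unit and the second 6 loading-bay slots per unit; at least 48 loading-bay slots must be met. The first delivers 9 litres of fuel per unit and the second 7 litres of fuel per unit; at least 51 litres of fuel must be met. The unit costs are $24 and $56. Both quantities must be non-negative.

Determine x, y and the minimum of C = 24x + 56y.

x = 6, y = 3, minimum C = 312

The feasible region is unbounded (it extends along (0, 1), (1, 0)), but C strictly increases along every unbounded feasible direction, so there is no improving ray and the minimum is attained at a vertex.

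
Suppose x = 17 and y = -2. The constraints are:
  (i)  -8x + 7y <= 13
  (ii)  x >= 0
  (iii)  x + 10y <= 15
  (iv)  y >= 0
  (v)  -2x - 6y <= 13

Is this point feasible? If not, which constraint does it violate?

Constraint (iv): y = -2, which is not ≥ 0. All other constraints are satisfied.

not feasible — violates (iv)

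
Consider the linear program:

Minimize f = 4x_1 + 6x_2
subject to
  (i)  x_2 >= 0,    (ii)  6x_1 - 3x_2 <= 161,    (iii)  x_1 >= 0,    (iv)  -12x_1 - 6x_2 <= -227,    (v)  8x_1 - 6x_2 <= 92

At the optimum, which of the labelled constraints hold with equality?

(iv) and (v)

Extreme points and f = 4x_1 + 6x_2:
  (115/2, 184/3) → f = 598
  (0, 227/6) → f = 227
  (319/20, 89/15) → f = 497/5
The feasible region is unbounded (it extends along (0, 1), (1, 2)), but f strictly increases along every unbounded feasible direction, so there is no improving ray and the minimum is attained at a vertex.

The minimum is at (319/20, 89/15). Substituting into each constraint, equality holds for (iv) and (v); the remaining constraints have slack.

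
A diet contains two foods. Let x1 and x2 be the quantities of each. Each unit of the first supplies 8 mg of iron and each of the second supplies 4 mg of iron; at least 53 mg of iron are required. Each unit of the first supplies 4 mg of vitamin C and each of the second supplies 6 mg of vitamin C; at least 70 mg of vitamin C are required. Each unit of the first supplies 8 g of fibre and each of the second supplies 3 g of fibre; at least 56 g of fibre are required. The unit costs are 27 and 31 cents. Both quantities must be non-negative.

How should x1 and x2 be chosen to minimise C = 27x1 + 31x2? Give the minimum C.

x1 = 7/2, x2 = 28/3, minimum C = 2303/6

Vertices and C = 27x1 + 31x2:
  (0, 56/3) → C = 1736/3
  (35/2, 0) → C = 945/2
  (7/2, 28/3) → C = 2303/6
The feasible region is unbounded (it extends along (0, 1), (1, 0)), but C strictly increases along every unbounded feasible direction, so there is no improving ray and the minimum is attained at a vertex.

The optimum lies where 4x1 + 6x2 = 70 and 8x1 + 3x2 = 56.
Solving simultaneously gives x1 = 7/2, x2 = 28/3.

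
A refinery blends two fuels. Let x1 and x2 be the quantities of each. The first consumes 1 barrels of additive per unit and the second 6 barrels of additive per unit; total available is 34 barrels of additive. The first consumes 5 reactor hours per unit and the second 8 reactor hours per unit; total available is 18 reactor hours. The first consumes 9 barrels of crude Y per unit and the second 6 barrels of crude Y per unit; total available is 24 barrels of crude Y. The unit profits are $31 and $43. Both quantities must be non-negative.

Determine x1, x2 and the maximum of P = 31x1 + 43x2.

x1 = 2, x2 = 1, maximum P = 105

The binding constraints are 5x1 + 8x2 = 18 and 9x1 + 6x2 = 24.
Solving simultaneously gives x1 = 2, x2 = 1.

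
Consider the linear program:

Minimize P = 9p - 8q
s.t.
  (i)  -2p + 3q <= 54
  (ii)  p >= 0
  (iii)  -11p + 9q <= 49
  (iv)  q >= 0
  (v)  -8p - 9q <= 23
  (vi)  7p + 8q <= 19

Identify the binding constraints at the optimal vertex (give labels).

Feasible corners and P = 9p - 8q:
  (0, 0) → P = 0
  (0, 19/8) → P = -19
  (19/7, 0) → P = 171/7

The minimum is at (0, 19/8). Substituting into each constraint, equality holds for (ii) and (vi); the remaining constraints have slack.

(ii) and (vi)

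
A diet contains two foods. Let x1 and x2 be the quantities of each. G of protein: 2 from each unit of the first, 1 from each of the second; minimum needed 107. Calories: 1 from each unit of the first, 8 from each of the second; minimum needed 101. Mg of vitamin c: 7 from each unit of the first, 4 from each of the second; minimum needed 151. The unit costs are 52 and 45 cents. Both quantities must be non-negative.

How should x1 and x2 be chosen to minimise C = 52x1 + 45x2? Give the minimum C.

Feasible corners and C = 52x1 + 45x2:
  (0, 107) → C = 4815
  (101, 0) → C = 5252
  (151/3, 19/3) → C = 8707/3
The feasible region is unbounded (it extends along (0, 1), (1, 0)), but C strictly increases along every unbounded feasible direction, so there is no improving ray and the minimum is attained at a vertex.

The binding constraints are 2x1 + x2 = 107 and x1 + 8x2 = 101.
Solving simultaneously gives x1 = 151/3, x2 = 19/3.

x1 = 151/3, x2 = 19/3, minimum C = 8707/3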